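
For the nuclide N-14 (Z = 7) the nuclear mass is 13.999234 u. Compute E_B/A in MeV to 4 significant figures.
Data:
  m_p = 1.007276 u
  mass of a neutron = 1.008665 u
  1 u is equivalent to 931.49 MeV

Mass of separated nucleons = 7(1.007276) + 7(1.008665) = 7.050932 + 7.060655 = 14.111587 u
Mass defect Δm = 14.111587 − 13.999234 = 0.112353 u
E_B = 0.112353 × 931.49 = 104.656 MeV
Dividing by A = 14 gives 7.475 MeV per nucleon.

7.475 MeV/nucleon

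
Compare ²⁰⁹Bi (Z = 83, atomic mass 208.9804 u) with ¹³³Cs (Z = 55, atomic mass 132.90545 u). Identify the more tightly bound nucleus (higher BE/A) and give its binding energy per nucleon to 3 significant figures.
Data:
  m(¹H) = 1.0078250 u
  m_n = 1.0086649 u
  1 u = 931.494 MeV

²⁰⁹Bi: Σm = 83(1.0078250) + 126(1.0086649) = 210.7412524 u; Δm = 1.7608524 u; E_B = 1640.2 MeV; E_B/A = 7.848 MeV
¹³³Cs: Σm = 55(1.0078250) + 78(1.0086649) = 134.1062372 u; Δm = 1.2007872 u; E_B = 1118.5 MeV; E_B/A = 8.410 MeV
¹³³Cs has the higher binding energy per nucleon, so it is the more tightly bound nucleus.

¹³³Cs; 8.41 MeV/nucleon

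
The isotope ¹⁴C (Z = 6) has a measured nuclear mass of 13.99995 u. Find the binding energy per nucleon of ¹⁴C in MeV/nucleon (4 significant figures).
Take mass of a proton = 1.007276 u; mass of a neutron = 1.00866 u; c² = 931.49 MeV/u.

Σm = 6·m_p + 8·m_n = 6.043656 + 8.06928 = 14.112936 u
Δm = 14.112936 − 13.99995 = 0.112986 u
Converting to energy: 0.112986 u × 931.49 MeV/u = 105.245 MeV
Per nucleon: 105.245 / 14 = 7.518 MeV

7.518 MeV/nucleon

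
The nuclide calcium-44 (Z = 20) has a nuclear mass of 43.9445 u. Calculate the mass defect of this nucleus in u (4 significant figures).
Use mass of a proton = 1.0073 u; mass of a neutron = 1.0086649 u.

Σm = 20·m_p + 24·m_n = 20.1460 + 24.2079576 = 44.3539576 u
The mass defect is 44.3539576 − 43.9445 = 0.4094576 u.

0.4095 u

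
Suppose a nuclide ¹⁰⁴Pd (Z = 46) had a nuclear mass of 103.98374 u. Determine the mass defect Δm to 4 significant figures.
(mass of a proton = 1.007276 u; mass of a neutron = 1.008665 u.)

0.8535 u

Z = 46, so N = A − Z = 104 − 46 = 58.
Mass of separated nucleons = 46(1.007276) + 58(1.008665) = 46.334696 + 58.502570 = 104.837266 u
Δm = 104.837266 − 103.98374 = 0.853526 u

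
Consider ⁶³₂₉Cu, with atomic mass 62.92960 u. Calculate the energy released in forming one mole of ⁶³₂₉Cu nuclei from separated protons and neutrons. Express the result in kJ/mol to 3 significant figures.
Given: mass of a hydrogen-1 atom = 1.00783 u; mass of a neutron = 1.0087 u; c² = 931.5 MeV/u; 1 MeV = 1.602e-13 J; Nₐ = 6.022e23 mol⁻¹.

5.33e+10 kJ/mol

Mass of separated nucleons = 29(1.00783) + 34(1.0087) = 29.22707 + 34.2958 = 63.52287 u
Mass defect Δm = 63.52287 − 62.92960 = 0.59327 u
Converting to energy: 0.59327 u × 931.5 MeV/u = 552.631 MeV
Per nucleus in joules: 552.631 MeV × 1.602e-13 J/MeV = 8.8531e-11 J
Per mole: 8.8531e-11 J × 6.022e23 mol⁻¹ = 5.3313e+13 J/mol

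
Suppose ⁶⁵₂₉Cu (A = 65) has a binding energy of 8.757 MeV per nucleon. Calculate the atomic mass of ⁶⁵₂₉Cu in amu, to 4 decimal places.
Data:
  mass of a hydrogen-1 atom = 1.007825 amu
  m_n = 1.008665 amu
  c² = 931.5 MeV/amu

Total binding energy = 65 × 8.757 = 569.205 MeV
Mass defect = 569.205 MeV / (931.5 MeV/amu) = 0.611063 amu
Constituent mass = 29(1.007825) + 36(1.008665) = 65.538865 amu
Atomic mass = 65.538865 − 0.611063 = 64.927802 amu ≈ 64.9278 amu (to 4 decimal places)

64.9278 amu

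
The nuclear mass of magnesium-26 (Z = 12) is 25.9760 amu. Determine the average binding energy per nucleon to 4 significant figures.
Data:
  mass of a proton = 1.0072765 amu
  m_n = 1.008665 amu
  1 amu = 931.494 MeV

Z = 12, so N = A − Z = 26 − 12 = 14.
Mass of separated nucleons = 12(1.0072765) + 14(1.008665) = 12.0873180 + 14.121310 = 26.2086280 amu
Mass defect Δm = 26.2086280 − 25.9760 = 0.2326280 amu
Binding energy = Δm·c² = 0.2326280 × 931.494 MeV/amu = 216.692 MeV
Per nucleon: 216.692 / 26 = 8.334 MeV

8.334 MeV/nucleon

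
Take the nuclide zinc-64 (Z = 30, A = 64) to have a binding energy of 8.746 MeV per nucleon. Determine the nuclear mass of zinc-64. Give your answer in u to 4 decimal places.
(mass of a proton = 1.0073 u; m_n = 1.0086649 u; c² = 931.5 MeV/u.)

63.9127 u

Total binding energy = 64 × 8.746 = 559.744 MeV
Mass defect = 559.744 MeV / (931.5 MeV/u) = 0.600906 u
Constituent mass = 30(1.0073) + 34(1.0086649) = 64.5136066 u
Nuclear mass = 64.5136066 − 0.600906 = 63.9127006 u ≈ 63.9127 u (to 4 decimal places)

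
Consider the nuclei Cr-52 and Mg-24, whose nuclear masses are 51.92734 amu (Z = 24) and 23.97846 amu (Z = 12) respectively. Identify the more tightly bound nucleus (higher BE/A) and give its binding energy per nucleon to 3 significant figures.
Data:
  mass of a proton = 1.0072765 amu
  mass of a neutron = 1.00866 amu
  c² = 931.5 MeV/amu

Cr-52: Σm = 24(1.0072765) + 28(1.00866) = 52.4171160 amu; Δm = 0.4897760 amu; E_B = 456.23 MeV; E_B/A = 8.774 MeV
Mg-24: Σm = 12(1.0072765) + 12(1.00866) = 24.1912380 amu; Δm = 0.2127780 amu; E_B = 198.20 MeV; E_B/A = 8.258 MeV
Cr-52 has the higher binding energy per nucleon, so it is the more tightly bound nucleus.

Cr-52; 8.77 MeV/nucleon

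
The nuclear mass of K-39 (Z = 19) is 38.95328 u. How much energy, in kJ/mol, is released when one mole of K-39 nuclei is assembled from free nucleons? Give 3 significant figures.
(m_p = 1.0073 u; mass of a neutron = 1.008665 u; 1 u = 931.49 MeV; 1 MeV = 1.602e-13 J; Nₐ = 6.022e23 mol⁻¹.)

3.22e+10 kJ/mol

With 19 protons and 20 neutrons (A = 39):
Σm = 19·m_p + 20·m_n = 19.1387 + 20.173300 = 39.312000 u
Mass defect Δm = 39.312000 − 38.95328 = 0.358720 u
Binding energy = Δm·c² = 0.358720 × 931.49 MeV/u = 334.144 MeV
Per nucleus in joules: 334.144 MeV × 1.602e-13 J/MeV = 5.3530e-11 J
Per mole: 5.3530e-11 J × 6.022e23 mol⁻¹ = 3.2236e+13 J/mol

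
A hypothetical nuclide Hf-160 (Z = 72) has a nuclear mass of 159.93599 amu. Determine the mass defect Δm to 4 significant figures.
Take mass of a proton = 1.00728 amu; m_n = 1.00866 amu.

Z = 72, so N = A − Z = 160 − 72 = 88.
Total constituent mass: 72 × 1.00728 + 88 × 1.00866 = 161.28624 amu
Δm = 161.28624 − 159.93599 = 1.35025 amu

1.350 amu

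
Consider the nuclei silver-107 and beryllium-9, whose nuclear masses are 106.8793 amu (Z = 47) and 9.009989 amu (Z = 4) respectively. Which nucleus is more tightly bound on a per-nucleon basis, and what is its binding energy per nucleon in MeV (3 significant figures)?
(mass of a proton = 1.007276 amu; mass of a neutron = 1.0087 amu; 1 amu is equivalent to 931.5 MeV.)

silver-107; 8.57 MeV/nucleon

silver-107: Σm = 47(1.007276) + 60(1.0087) = 107.863972 amu; Δm = 0.984672 amu; E_B = 917.22 MeV; E_B/A = 8.572 MeV
beryllium-9: Σm = 4(1.007276) + 5(1.0087) = 9.072604 amu; Δm = 0.062615 amu; E_B = 58.326 MeV; E_B/A = 6.481 MeV
silver-107 has the higher binding energy per nucleon, so it is the more tightly bound nucleus.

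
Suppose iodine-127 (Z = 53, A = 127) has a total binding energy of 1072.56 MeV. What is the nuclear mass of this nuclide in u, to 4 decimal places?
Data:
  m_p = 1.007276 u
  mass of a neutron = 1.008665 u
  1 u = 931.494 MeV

126.8754 u

Mass defect = 1072.56 MeV / (931.494 MeV/u) = 1.151441 u
Constituent mass = 53(1.007276) + 74(1.008665) = 128.026838 u
Nuclear mass = 128.026838 − 1.151441 = 126.875397 u ≈ 126.8754 u (to 4 decimal places)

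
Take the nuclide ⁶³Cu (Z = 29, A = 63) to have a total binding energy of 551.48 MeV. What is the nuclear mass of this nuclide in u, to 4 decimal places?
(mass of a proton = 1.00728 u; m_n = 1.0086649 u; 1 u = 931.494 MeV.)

Mass defect = 551.48 MeV / (931.494 MeV/u) = 0.592038 u
Constituent mass = 29(1.00728) + 34(1.0086649) = 63.5057266 u
Nuclear mass = 63.5057266 − 0.592038 = 62.9136886 u ≈ 62.9137 u (to 4 decimal places)

62.9137 u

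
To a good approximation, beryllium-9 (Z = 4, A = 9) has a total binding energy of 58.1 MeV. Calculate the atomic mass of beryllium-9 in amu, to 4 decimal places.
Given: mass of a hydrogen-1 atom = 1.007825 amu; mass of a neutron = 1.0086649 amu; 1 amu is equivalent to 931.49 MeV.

Mass defect = 58.1 MeV / (931.49 MeV/amu) = 0.062373 amu
Constituent mass = 4(1.007825) + 5(1.0086649) = 9.0746245 amu
Atomic mass = 9.0746245 − 0.062373 = 9.0122515 amu ≈ 9.0123 amu (to 4 decimal places)

9.0123 amu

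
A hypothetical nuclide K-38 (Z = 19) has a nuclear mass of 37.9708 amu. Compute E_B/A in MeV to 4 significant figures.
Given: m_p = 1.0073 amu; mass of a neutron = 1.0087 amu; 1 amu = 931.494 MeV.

8.168 MeV/nucleon

With 19 protons and 19 neutrons (A = 38):
Total constituent mass: 19 × 1.0073 + 19 × 1.0087 = 38.3040 amu
The mass defect is 38.3040 − 37.9708 = 0.3332 amu.
Converting to energy: 0.3332 amu × 931.494 MeV/amu = 310.374 MeV
BE/A = 310.374 MeV / 38 = 8.168 MeV/nucleon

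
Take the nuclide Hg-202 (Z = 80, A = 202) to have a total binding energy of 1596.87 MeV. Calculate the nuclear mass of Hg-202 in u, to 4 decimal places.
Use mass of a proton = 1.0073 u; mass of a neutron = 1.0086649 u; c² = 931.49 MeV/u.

Mass defect = 1596.87 MeV / (931.49 MeV/u) = 1.714318 u
Constituent mass = 80(1.0073) + 122(1.0086649) = 203.6411178 u
Nuclear mass = 203.6411178 − 1.714318 = 201.9267998 u ≈ 201.9268 u (to 4 decimal places)

201.9268 u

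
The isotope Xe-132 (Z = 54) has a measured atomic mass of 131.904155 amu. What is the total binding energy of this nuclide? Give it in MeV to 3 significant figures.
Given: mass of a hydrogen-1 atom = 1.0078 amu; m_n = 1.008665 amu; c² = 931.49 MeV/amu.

1110 MeV

Z = 54, so N = A − Z = 132 − 54 = 78.
Σm = 54·m(¹H) + 78·m_n = 54.4212 + 78.675870 = 133.097070 amu
Mass defect Δm = 133.097070 − 131.904155 = 1.192915 amu
Converting to energy: 1.192915 amu × 931.49 MeV/amu = 1111.19 MeV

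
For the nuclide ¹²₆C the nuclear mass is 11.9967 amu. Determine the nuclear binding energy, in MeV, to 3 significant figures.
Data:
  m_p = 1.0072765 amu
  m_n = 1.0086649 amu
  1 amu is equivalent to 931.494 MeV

92.2 MeV

Z = 6, so N = A − Z = 12 − 6 = 6.
Σm = 6·m_p + 6·m_n = 6.0436590 + 6.0519894 = 12.0956484 amu
Δm = 12.0956484 − 11.9967 = 0.0989484 amu
Binding energy = Δm·c² = 0.0989484 × 931.494 MeV/amu = 92.1698 MeV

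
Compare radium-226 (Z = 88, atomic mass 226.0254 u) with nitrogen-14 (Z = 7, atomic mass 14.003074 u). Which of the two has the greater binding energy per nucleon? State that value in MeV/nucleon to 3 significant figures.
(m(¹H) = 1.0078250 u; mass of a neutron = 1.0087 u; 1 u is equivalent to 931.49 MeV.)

radium-226; 7.68 MeV/nucleon

radium-226: Σm = 88(1.0078250) + 138(1.0087) = 227.8892000 u; Δm = 1.8638000 u; E_B = 1736.1 MeV; E_B/A = 7.682 MeV
nitrogen-14: Σm = 7(1.0078250) + 7(1.0087) = 14.1156750 u; Δm = 0.1126010 u; E_B = 104.89 MeV; E_B/A = 7.492 MeV
radium-226 has the higher binding energy per nucleon, so it is the more tightly bound nucleus.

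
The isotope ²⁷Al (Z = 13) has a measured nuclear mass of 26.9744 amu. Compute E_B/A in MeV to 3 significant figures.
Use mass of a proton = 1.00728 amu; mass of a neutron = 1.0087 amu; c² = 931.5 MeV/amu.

Mass of separated nucleons = 13(1.00728) + 14(1.0087) = 13.09464 + 14.1218 = 27.21644 amu
Mass defect Δm = 27.21644 − 26.9744 = 0.24204 amu
E_B = 0.24204 × 931.5 = 225.460 MeV
BE/A = 225.460 MeV / 27 = 8.350 MeV/nucleon

8.35 MeV/nucleon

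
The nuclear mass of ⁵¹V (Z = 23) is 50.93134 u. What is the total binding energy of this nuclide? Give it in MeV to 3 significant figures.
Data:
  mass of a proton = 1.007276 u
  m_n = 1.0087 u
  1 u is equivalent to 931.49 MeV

447 MeV

Z = 23, so N = A − Z = 51 − 23 = 28.
Total constituent mass: 23 × 1.007276 + 28 × 1.0087 = 51.410948 u
Δm = 51.410948 − 50.93134 = 0.479608 u
E_B = 0.479608 × 931.49 = 446.750 MeV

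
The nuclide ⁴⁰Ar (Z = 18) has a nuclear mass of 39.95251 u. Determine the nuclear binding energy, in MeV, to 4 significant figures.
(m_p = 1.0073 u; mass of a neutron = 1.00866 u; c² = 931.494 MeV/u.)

Σm = 18·m_p + 22·m_n = 18.1314 + 22.19052 = 40.32192 u
Δm = 40.32192 − 39.95251 = 0.36941 u
Converting to energy: 0.36941 u × 931.494 MeV/u = 344.103 MeV

344.1 MeV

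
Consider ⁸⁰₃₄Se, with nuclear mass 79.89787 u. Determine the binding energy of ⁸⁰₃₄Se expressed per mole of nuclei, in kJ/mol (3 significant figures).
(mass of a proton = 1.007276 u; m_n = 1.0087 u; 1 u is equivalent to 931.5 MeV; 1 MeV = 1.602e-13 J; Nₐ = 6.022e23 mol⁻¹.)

With 34 protons and 46 neutrons (A = 80):
Total constituent mass: 34 × 1.007276 + 46 × 1.0087 = 80.647584 u
Δm = 80.647584 − 79.89787 = 0.749714 u
Binding energy = Δm·c² = 0.749714 × 931.5 MeV/u = 698.359 MeV
Per nucleus in joules: 698.359 MeV × 1.602e-13 J/MeV = 1.1188e-10 J
Per mole: 1.1188e-10 J × 6.022e23 mol⁻¹ = 6.7374e+13 J/mol

6.74e+10 kJ/mol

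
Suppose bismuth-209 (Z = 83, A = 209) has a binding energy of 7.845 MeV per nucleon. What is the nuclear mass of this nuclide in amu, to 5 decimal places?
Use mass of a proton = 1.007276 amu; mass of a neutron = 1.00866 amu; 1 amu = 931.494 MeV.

Total binding energy = 209 × 7.845 = 1639.605 MeV
Mass defect = 1639.605 MeV / (931.494 MeV/amu) = 1.7601885 amu
Constituent mass = 83(1.007276) + 126(1.00866) = 210.695068 amu
Nuclear mass = 210.695068 − 1.7601885 = 208.9348795 amu ≈ 208.93488 amu (to 5 decimal places)

208.93488 amu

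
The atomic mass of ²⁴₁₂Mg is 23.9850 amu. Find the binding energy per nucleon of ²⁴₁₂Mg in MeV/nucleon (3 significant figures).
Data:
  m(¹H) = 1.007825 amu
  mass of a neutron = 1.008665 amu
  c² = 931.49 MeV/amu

8.26 MeV/nucleon

The nucleus contains 12 protons and 24 − 12 = 12 neutrons.
Σm = 12·m(¹H) + 12·m_n = 12.093900 + 12.103980 = 24.197880 amu
The mass defect is 24.197880 − 23.9850 = 0.212880 amu.
Binding energy = Δm·c² = 0.212880 × 931.49 MeV/amu = 198.296 MeV
BE/A = 198.296 MeV / 24 = 8.262 MeV/nucleon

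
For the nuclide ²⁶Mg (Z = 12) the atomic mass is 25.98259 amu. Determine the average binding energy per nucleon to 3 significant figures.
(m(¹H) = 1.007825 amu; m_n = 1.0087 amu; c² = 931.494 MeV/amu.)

The nucleus contains 12 protons and 26 − 12 = 14 neutrons.
Σm = 12·m(¹H) + 14·m_n = 12.093900 + 14.1218 = 26.215700 amu
Mass defect Δm = 26.215700 − 25.98259 = 0.233110 amu
Converting to energy: 0.233110 amu × 931.494 MeV/amu = 217.141 MeV
Per nucleon: 217.141 / 26 = 8.352 MeV

8.35 MeV/nucleon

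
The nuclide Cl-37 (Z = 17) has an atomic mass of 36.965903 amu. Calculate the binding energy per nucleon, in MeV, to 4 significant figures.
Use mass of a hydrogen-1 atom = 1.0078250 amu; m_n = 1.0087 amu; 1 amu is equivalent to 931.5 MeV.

8.588 MeV/nucleon

Mass of separated nucleons = 17(1.0078250) + 20(1.0087) = 17.1330250 + 20.1740 = 37.3070250 amu
The mass defect is 37.3070250 − 36.965903 = 0.3411220 amu.
E_B = 0.3411220 × 931.5 = 317.755 MeV
BE/A = 317.755 MeV / 37 = 8.588 MeV/nucleon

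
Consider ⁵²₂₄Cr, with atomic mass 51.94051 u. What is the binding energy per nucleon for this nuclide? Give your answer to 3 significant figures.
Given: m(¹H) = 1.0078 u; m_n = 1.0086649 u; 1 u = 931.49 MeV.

Z = 24, so N = A − Z = 52 − 24 = 28.
Mass of separated nucleons = 24(1.0078) + 28(1.0086649) = 24.1872 + 28.2426172 = 52.4298172 u
Mass defect Δm = 52.4298172 − 51.94051 = 0.4893072 u
E_B = 0.4893072 × 931.49 = 455.785 MeV
BE/A = 455.785 MeV / 52 = 8.765 MeV/nucleon

8.77 MeV/nucleon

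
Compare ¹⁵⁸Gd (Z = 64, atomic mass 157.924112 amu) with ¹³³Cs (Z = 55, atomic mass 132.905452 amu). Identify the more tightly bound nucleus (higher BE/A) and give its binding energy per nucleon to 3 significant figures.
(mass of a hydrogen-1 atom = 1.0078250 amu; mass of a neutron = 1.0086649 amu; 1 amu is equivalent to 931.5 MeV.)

¹⁵⁸Gd: Σm = 64(1.0078250) + 94(1.0086649) = 159.3153006 amu; Δm = 1.3911886 amu; E_B = 1295.9 MeV; E_B/A = 8.202 MeV
¹³³Cs: Σm = 55(1.0078250) + 78(1.0086649) = 134.1062372 amu; Δm = 1.2007852 amu; E_B = 1118.5 MeV; E_B/A = 8.410 MeV
¹³³Cs has the higher binding energy per nucleon, so it is the more tightly bound nucleus.

¹³³Cs; 8.41 MeV/nucleon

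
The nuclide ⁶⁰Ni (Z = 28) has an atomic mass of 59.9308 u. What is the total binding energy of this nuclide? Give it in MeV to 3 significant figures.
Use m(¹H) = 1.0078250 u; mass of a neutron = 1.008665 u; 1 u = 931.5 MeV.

Z = 28, so N = A − Z = 60 − 28 = 32.
Total constituent mass: 28 × 1.0078250 + 32 × 1.008665 = 60.4963800 u
Δm = 60.4963800 − 59.9308 = 0.5655800 u
E_B = 0.5655800 × 931.5 = 526.838 MeV

527 MeV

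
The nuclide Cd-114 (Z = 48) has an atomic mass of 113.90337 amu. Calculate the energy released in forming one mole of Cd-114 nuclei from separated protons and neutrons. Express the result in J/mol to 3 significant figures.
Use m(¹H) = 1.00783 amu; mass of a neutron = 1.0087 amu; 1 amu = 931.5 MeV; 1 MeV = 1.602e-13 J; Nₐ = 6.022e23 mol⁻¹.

Mass of separated nucleons = 48(1.00783) + 66(1.0087) = 48.37584 + 66.5742 = 114.95004 amu
Mass defect Δm = 114.95004 − 113.90337 = 1.04667 amu
E_B = 1.04667 × 931.5 = 974.973 MeV
Per nucleus in joules: 974.973 MeV × 1.602e-13 J/MeV = 1.5619e-10 J
Per mole: 1.5619e-10 J × 6.022e23 mol⁻¹ = 9.4058e+13 J/mol

9.41e+13 J/mol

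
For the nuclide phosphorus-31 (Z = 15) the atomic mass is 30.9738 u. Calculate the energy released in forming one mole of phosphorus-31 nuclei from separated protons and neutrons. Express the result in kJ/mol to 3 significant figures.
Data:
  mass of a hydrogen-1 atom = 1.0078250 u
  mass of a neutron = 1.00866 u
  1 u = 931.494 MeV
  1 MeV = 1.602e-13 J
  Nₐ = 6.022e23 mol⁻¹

2.54e+10 kJ/mol

Z = 15, so N = A − Z = 31 − 15 = 16.
Σm = 15·m(¹H) + 16·m_n = 15.1173750 + 16.13856 = 31.2559350 u
The mass defect is 31.2559350 − 30.9738 = 0.2821350 u.
Converting to energy: 0.2821350 u × 931.494 MeV/u = 262.807 MeV
Per nucleus in joules: 262.807 MeV × 1.602e-13 J/MeV = 4.2102e-11 J
Per mole: 4.2102e-11 J × 6.022e23 mol⁻¹ = 2.5354e+13 J/mol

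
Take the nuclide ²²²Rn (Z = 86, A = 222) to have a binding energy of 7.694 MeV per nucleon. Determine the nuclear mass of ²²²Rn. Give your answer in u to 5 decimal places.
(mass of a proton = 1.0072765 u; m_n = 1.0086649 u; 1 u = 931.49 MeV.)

221.97051 u

Total binding energy = 222 × 7.694 = 1708.068 MeV
Mass defect = 1708.068 MeV / (931.49 MeV/u) = 1.8336944 u
Constituent mass = 86(1.0072765) + 136(1.0086649) = 223.8042054 u
Nuclear mass = 223.8042054 − 1.8336944 = 221.9705110 u ≈ 221.97051 u (to 5 decimal places)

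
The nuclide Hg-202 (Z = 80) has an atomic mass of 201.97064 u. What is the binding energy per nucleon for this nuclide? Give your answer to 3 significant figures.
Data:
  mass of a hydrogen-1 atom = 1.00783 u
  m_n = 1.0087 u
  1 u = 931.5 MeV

Σm = 80·m(¹H) + 122·m_n = 80.62640 + 123.0614 = 203.68780 u
Δm = 203.68780 − 201.97064 = 1.71716 u
Binding energy = Δm·c² = 1.71716 × 931.5 MeV/u = 1599.53 MeV
Per nucleon: 1599.53 / 202 = 7.918 MeV

7.92 MeV/nucleon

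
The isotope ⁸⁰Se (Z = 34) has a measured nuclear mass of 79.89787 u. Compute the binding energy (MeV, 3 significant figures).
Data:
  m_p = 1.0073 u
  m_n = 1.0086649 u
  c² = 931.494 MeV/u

698 MeV

The nucleus contains 34 protons and 80 − 34 = 46 neutrons.
Total constituent mass: 34 × 1.0073 + 46 × 1.0086649 = 80.6467854 u
Mass defect Δm = 80.6467854 − 79.89787 = 0.7489154 u
Binding energy = Δm·c² = 0.7489154 × 931.494 MeV/u = 697.610 MeV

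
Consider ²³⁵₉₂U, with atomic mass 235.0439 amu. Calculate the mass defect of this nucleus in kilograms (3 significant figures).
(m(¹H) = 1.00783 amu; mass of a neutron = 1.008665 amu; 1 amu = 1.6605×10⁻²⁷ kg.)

Mass of separated nucleons = 92(1.00783) + 143(1.008665) = 92.72036 + 144.239095 = 236.959455 amu
The mass defect is 236.959455 − 235.0439 = 1.915555 amu.
In SI units: 1.915555 amu × 1.6605×10⁻²⁷ kg/amu = 3.1808e-27 kg

3.18e-27 kg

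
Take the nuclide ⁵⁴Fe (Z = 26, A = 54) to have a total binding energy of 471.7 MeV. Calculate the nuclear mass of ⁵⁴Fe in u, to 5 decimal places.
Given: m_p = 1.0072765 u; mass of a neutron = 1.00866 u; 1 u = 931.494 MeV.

53.92528 u

Mass defect = 471.7 MeV / (931.494 MeV/u) = 0.5063908 u
Constituent mass = 26(1.0072765) + 28(1.00866) = 54.4316690 u
Nuclear mass = 54.4316690 − 0.5063908 = 53.9252782 u ≈ 53.92528 u (to 5 decimal places)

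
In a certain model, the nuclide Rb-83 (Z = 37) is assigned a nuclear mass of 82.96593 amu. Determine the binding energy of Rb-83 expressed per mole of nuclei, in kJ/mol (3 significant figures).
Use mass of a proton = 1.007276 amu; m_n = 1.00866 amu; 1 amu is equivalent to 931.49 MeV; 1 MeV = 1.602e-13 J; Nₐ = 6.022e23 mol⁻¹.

With 37 protons and 46 neutrons (A = 83):
Mass of separated nucleons = 37(1.007276) + 46(1.00866) = 37.269212 + 46.39836 = 83.667572 amu
Mass defect Δm = 83.667572 − 82.96593 = 0.701642 amu
Converting to energy: 0.701642 amu × 931.49 MeV/amu = 653.573 MeV
Per nucleus in joules: 653.573 MeV × 1.602e-13 J/MeV = 1.0470e-10 J
Per mole: 1.0470e-10 J × 6.022e23 mol⁻¹ = 6.3050e+13 J/mol

6.31e+10 kJ/mol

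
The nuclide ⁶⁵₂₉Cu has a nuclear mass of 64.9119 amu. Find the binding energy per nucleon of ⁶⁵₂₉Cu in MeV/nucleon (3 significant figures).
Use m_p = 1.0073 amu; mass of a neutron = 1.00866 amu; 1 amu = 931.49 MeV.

8.76 MeV/nucleon

The nucleus contains 29 protons and 65 − 29 = 36 neutrons.
Total constituent mass: 29 × 1.0073 + 36 × 1.00866 = 65.52346 amu
Δm = 65.52346 − 64.9119 = 0.61156 amu
Converting to energy: 0.61156 amu × 931.49 MeV/amu = 569.662 MeV
BE/A = 569.662 MeV / 65 = 8.764 MeV/nucleon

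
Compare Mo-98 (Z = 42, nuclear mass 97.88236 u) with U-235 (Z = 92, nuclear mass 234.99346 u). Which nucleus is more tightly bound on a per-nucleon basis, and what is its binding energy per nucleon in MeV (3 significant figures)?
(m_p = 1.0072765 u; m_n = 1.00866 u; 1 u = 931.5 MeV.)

Mo-98; 8.63 MeV/nucleon

Mo-98: Σm = 42(1.0072765) + 56(1.00866) = 98.7905730 u; Δm = 0.9082130 u; E_B = 846.00 MeV; E_B/A = 8.633 MeV
U-235: Σm = 92(1.0072765) + 143(1.00866) = 236.9078180 u; Δm = 1.9143580 u; E_B = 1783.2 MeV; E_B/A = 7.588 MeV
Mo-98 has the higher binding energy per nucleon, so it is the more tightly bound nucleus.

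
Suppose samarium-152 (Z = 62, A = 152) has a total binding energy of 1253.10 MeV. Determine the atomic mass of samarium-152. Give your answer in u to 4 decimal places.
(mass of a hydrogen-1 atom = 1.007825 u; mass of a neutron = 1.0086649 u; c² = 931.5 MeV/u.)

151.9197 u

Mass defect = 1253.10 MeV / (931.5 MeV/u) = 1.345250 u
Constituent mass = 62(1.007825) + 90(1.0086649) = 153.2649910 u
Atomic mass = 153.2649910 − 1.345250 = 151.9197410 u ≈ 151.9197 u (to 4 decimal places)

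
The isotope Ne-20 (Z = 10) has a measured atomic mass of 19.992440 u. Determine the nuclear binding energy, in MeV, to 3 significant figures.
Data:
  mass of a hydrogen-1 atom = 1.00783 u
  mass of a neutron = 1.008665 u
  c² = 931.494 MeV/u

161 MeV

The nucleus contains 10 protons and 20 − 10 = 10 neutrons.
Σm = 10·m(¹H) + 10·m_n = 10.07830 + 10.086650 = 20.164950 u
Δm = 20.164950 − 19.992440 = 0.172510 u
Converting to energy: 0.172510 u × 931.494 MeV/u = 160.692 MeV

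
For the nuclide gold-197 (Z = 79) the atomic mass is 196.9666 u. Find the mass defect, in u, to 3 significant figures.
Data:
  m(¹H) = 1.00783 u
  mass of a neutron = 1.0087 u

The nucleus contains 79 protons and 197 − 79 = 118 neutrons.
Total constituent mass: 79 × 1.00783 + 118 × 1.0087 = 198.64517 u
The mass defect is 198.64517 − 196.9666 = 1.67857 u.

1.68 u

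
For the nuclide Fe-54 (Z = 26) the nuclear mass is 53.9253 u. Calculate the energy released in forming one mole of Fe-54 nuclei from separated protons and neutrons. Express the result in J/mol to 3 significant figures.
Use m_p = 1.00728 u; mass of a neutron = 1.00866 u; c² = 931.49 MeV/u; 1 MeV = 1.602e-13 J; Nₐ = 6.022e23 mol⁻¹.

With 26 protons and 28 neutrons (A = 54):
Mass of separated nucleons = 26(1.00728) + 28(1.00866) = 26.18928 + 28.24248 = 54.43176 u
Mass defect Δm = 54.43176 − 53.9253 = 0.50646 u
Converting to energy: 0.50646 u × 931.49 MeV/u = 471.762 MeV
Per nucleus in joules: 471.762 MeV × 1.602e-13 J/MeV = 7.5576e-11 J
Per mole: 7.5576e-11 J × 6.022e23 mol⁻¹ = 4.5512e+13 J/mol

4.55e+13 J/mol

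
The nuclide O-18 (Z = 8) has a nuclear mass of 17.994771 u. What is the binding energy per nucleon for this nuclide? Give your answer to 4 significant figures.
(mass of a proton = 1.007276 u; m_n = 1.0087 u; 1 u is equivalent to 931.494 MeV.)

Mass of separated nucleons = 8(1.007276) + 10(1.0087) = 8.058208 + 10.0870 = 18.145208 u
The mass defect is 18.145208 − 17.994771 = 0.150437 u.
E_B = 0.150437 × 931.494 = 140.131 MeV
Per nucleon: 140.131 / 18 = 7.785 MeV

7.785 MeV/nucleon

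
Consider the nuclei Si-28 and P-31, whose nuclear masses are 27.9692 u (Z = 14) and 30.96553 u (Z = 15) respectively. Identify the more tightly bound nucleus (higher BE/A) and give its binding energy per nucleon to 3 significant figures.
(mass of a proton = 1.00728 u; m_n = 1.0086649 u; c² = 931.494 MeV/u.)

P-31; 8.48 MeV/nucleon

Si-28: Σm = 14(1.00728) + 14(1.0086649) = 28.2232286 u; Δm = 0.2540286 u; E_B = 236.63 MeV; E_B/A = 8.451 MeV
P-31: Σm = 15(1.00728) + 16(1.0086649) = 31.2478384 u; Δm = 0.2823084 u; E_B = 262.97 MeV; E_B/A = 8.483 MeV
P-31 has the higher binding energy per nucleon, so it is the more tightly bound nucleus.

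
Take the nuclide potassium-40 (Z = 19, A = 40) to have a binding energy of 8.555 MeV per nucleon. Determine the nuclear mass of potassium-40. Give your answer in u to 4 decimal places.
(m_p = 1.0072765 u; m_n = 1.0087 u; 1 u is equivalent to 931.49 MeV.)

39.9536 u

Total binding energy = 40 × 8.555 = 342.200 MeV
Mass defect = 342.200 MeV / (931.49 MeV/u) = 0.367368 u
Constituent mass = 19(1.0072765) + 21(1.0087) = 40.3209535 u
Nuclear mass = 40.3209535 − 0.367368 = 39.9535855 u ≈ 39.9536 u (to 4 decimal places)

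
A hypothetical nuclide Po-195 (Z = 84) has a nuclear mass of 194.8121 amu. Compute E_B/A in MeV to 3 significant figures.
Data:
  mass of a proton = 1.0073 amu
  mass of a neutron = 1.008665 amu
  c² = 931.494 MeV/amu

Mass of separated nucleons = 84(1.0073) + 111(1.008665) = 84.6132 + 111.961815 = 196.575015 amu
Mass defect Δm = 196.575015 − 194.8121 = 1.762915 amu
Converting to energy: 1.762915 amu × 931.494 MeV/amu = 1642.14 MeV
BE/A = 1642.14 MeV / 195 = 8.421 MeV/nucleon

8.42 MeV/nucleon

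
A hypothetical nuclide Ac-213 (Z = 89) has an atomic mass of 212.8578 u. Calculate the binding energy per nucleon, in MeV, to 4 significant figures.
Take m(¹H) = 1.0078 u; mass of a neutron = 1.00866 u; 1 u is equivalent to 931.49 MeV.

Mass of separated nucleons = 89(1.0078) + 124(1.00866) = 89.6942 + 125.07384 = 214.76804 u
Mass defect Δm = 214.76804 − 212.8578 = 1.91024 u
Converting to energy: 1.91024 u × 931.49 MeV/u = 1779.37 MeV
Dividing by A = 213 gives 8.354 MeV per nucleon.

8.354 MeV/nucleon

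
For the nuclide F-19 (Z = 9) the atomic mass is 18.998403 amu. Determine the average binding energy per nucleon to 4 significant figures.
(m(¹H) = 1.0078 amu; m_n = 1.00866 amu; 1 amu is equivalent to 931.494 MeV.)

Z = 9, so N = A − Z = 19 − 9 = 10.
Total constituent mass: 9 × 1.0078 + 10 × 1.00866 = 19.15680 amu
Mass defect Δm = 19.15680 − 18.998403 = 0.158397 amu
Converting to energy: 0.158397 amu × 931.494 MeV/amu = 147.546 MeV
BE/A = 147.546 MeV / 19 = 7.766 MeV/nucleon

7.766 MeV/nucleon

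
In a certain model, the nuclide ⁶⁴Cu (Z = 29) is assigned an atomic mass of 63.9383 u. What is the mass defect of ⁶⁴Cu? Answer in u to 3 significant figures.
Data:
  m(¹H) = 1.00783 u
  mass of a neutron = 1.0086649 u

0.592 u

Mass of separated nucleons = 29(1.00783) + 35(1.0086649) = 29.22707 + 35.3032715 = 64.5303415 u
Mass defect Δm = 64.5303415 − 63.9383 = 0.5920415 u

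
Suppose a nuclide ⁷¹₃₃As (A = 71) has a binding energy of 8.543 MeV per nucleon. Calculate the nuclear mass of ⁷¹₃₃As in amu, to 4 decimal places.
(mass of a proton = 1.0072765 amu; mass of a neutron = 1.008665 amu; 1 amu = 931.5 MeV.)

Total binding energy = 71 × 8.543 = 606.553 MeV
Mass defect = 606.553 MeV / (931.5 MeV/amu) = 0.651157 amu
Constituent mass = 33(1.0072765) + 38(1.008665) = 71.5693945 amu
Nuclear mass = 71.5693945 − 0.651157 = 70.9182375 amu ≈ 70.9182 amu (to 4 decimal places)

70.9182 amu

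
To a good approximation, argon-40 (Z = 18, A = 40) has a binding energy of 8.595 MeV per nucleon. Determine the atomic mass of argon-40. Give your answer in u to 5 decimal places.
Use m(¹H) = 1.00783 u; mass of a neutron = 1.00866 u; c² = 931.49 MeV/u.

39.96237 u

Total binding energy = 40 × 8.595 = 343.800 MeV
Mass defect = 343.800 MeV / (931.49 MeV/u) = 0.3690861 u
Constituent mass = 18(1.00783) + 22(1.00866) = 40.33146 u
Atomic mass = 40.33146 − 0.3690861 = 39.9623739 u ≈ 39.96237 u (to 5 decimal places)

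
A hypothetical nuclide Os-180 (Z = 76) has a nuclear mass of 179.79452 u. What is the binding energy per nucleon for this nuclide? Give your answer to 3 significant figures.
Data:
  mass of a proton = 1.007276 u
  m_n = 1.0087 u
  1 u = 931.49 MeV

8.61 MeV/nucleon

Mass of separated nucleons = 76(1.007276) + 104(1.0087) = 76.552976 + 104.9048 = 181.457776 u
Δm = 181.457776 − 179.79452 = 1.663256 u
Binding energy = Δm·c² = 1.663256 × 931.49 MeV/u = 1549.31 MeV
Per nucleon: 1549.31 / 180 = 8.607 MeV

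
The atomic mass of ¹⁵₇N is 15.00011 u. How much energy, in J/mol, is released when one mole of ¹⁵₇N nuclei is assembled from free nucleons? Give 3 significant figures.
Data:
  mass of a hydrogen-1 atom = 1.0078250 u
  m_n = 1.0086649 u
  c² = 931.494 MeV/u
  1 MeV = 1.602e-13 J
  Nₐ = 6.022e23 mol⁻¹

Z = 7, so N = A − Z = 15 − 7 = 8.
Σm = 7·m(¹H) + 8·m_n = 7.0547750 + 8.0693192 = 15.1240942 u
The mass defect is 15.1240942 − 15.00011 = 0.1239842 u.
Binding energy = Δm·c² = 0.1239842 × 931.494 MeV/u = 115.491 MeV
Per nucleus in joules: 115.491 MeV × 1.602e-13 J/MeV = 1.8502e-11 J
Per mole: 1.8502e-11 J × 6.022e23 mol⁻¹ = 1.1142e+13 J/mol

1.11e+13 J/mol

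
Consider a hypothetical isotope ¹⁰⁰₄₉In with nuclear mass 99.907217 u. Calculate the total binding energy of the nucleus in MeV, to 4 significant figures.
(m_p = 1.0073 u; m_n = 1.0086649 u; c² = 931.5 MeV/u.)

The nucleus contains 49 protons and 100 − 49 = 51 neutrons.
Σm = 49·m_p + 51·m_n = 49.3577 + 51.4419099 = 100.7996099 u
Mass defect Δm = 100.7996099 − 99.907217 = 0.8923929 u
Converting to energy: 0.8923929 u × 931.5 MeV/u = 831.264 MeV

831.3 MeV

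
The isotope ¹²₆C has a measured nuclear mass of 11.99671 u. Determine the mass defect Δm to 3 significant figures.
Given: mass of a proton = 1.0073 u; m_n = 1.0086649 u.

Total constituent mass: 6 × 1.0073 + 6 × 1.0086649 = 12.0957894 u
The mass defect is 12.0957894 − 11.99671 = 0.0990794 u.

0.0991 u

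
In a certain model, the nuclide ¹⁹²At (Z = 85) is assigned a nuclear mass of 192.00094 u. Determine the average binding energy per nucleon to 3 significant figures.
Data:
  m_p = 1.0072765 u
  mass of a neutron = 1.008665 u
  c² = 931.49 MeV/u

7.49 MeV/nucleon

Z = 85, so N = A − Z = 192 − 85 = 107.
Total constituent mass: 85 × 1.0072765 + 107 × 1.008665 = 193.5456575 u
Mass defect Δm = 193.5456575 − 192.00094 = 1.5447175 u
E_B = 1.5447175 × 931.49 = 1438.89 MeV
Per nucleon: 1438.89 / 192 = 7.494 MeV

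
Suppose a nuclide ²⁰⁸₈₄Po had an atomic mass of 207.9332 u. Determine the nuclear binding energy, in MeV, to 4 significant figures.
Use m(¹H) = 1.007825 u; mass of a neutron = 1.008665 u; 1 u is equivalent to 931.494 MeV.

Σm = 84·m(¹H) + 124·m_n = 84.657300 + 125.074460 = 209.731760 u
The mass defect is 209.731760 − 207.9332 = 1.798560 u.
E_B = 1.798560 × 931.494 = 1675.35 MeV

1675 MeV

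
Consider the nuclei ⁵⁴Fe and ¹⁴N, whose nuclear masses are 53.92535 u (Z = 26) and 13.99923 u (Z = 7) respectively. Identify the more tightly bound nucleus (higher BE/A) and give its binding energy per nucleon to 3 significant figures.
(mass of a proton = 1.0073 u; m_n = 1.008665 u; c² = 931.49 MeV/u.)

⁵⁴Fe; 8.75 MeV/nucleon

⁵⁴Fe: Σm = 26(1.0073) + 28(1.008665) = 54.432420 u; Δm = 0.507070 u; E_B = 472.33 MeV; E_B/A = 8.747 MeV
¹⁴N: Σm = 7(1.0073) + 7(1.008665) = 14.111755 u; Δm = 0.112525 u; E_B = 104.82 MeV; E_B/A = 7.487 MeV
⁵⁴Fe has the higher binding energy per nucleon, so it is the more tightly bound nucleus.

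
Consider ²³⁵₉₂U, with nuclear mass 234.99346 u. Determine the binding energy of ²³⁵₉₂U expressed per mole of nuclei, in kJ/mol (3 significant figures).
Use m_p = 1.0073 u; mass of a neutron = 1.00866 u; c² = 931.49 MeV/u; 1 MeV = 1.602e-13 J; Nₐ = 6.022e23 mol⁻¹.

1.72e+11 kJ/mol

With 92 protons and 143 neutrons (A = 235):
Total constituent mass: 92 × 1.0073 + 143 × 1.00866 = 236.90998 u
The mass defect is 236.90998 − 234.99346 = 1.91652 u.
Binding energy = Δm·c² = 1.91652 × 931.49 MeV/u = 1785.22 MeV
Per nucleus in joules: 1785.22 MeV × 1.602e-13 J/MeV = 2.8599e-10 J
Per mole: 2.8599e-10 J × 6.022e23 mol⁻¹ = 1.7222e+14 J/mol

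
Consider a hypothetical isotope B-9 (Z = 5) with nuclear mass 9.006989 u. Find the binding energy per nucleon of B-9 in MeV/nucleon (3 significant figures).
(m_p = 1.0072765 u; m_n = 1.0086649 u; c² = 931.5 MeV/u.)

6.63 MeV/nucleon

Z = 5, so N = A − Z = 9 − 5 = 4.
Mass of separated nucleons = 5(1.0072765) + 4(1.0086649) = 5.0363825 + 4.0346596 = 9.0710421 u
Mass defect Δm = 9.0710421 − 9.006989 = 0.0640531 u
E_B = 0.0640531 × 931.5 = 59.66546 MeV
Per nucleon: 59.66546 / 9 = 6.629 MeV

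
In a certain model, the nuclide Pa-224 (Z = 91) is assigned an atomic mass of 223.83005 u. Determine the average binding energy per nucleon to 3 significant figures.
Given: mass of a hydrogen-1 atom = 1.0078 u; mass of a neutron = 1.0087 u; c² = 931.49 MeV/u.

Mass of separated nucleons = 91(1.0078) + 133(1.0087) = 91.7098 + 134.1571 = 225.8669 u
Δm = 225.8669 − 223.83005 = 2.03685 u
Converting to energy: 2.03685 u × 931.49 MeV/u = 1897.31 MeV
Dividing by A = 224 gives 8.470 MeV per nucleon.

8.47 MeV/nucleon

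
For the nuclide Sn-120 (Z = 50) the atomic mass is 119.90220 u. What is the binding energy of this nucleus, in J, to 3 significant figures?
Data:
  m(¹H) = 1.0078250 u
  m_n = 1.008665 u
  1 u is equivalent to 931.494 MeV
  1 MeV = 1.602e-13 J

Z = 50, so N = A − Z = 120 − 50 = 70.
Σm = 50·m(¹H) + 70·m_n = 50.3912500 + 70.606550 = 120.9978000 u
Mass defect Δm = 120.9978000 − 119.90220 = 1.0956000 u
E_B = 1.0956000 × 931.494 = 1020.54 MeV
In joules: 1020.54 MeV × 1.602e-13 J/MeV = 1.6349e-10 J

1.63e-10 J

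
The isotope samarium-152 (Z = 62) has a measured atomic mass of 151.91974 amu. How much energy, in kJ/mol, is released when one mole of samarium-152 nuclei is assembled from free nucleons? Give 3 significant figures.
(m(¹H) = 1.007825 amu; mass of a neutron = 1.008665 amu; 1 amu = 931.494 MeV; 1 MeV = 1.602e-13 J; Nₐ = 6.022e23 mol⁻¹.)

1.21e+11 kJ/mol

With 62 protons and 90 neutrons (A = 152):
Total constituent mass: 62 × 1.007825 + 90 × 1.008665 = 153.265000 amu
The mass defect is 153.265000 − 151.91974 = 1.345260 amu.
Binding energy = Δm·c² = 1.345260 × 931.494 MeV/amu = 1253.10 MeV
Per nucleus in joules: 1253.10 MeV × 1.602e-13 J/MeV = 2.0075e-10 J
Per mole: 2.0075e-10 J × 6.022e23 mol⁻¹ = 1.2089e+14 J/mol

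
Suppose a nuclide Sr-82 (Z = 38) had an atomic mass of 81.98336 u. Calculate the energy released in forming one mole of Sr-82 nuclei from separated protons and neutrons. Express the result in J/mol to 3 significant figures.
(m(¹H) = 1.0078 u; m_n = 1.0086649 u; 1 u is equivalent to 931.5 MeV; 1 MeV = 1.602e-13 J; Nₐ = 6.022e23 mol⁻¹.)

6.24e+13 J/mol

Z = 38, so N = A − Z = 82 − 38 = 44.
Total constituent mass: 38 × 1.0078 + 44 × 1.0086649 = 82.6776556 u
The mass defect is 82.6776556 − 81.98336 = 0.6942956 u.
E_B = 0.6942956 × 931.5 = 646.736 MeV
Per nucleus in joules: 646.736 MeV × 1.602e-13 J/MeV = 1.0361e-10 J
Per mole: 1.0361e-10 J × 6.022e23 mol⁻¹ = 6.2394e+13 J/mol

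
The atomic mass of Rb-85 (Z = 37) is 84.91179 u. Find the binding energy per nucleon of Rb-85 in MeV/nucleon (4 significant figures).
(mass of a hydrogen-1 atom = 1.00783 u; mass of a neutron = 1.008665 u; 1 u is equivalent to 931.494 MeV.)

Z = 37, so N = A − Z = 85 − 37 = 48.
Mass of separated nucleons = 37(1.00783) + 48(1.008665) = 37.28971 + 48.415920 = 85.705630 u
Mass defect Δm = 85.705630 − 84.91179 = 0.793840 u
E_B = 0.793840 × 931.494 = 739.457 MeV
Per nucleon: 739.457 / 85 = 8.699 MeV

8.699 MeV/nucleon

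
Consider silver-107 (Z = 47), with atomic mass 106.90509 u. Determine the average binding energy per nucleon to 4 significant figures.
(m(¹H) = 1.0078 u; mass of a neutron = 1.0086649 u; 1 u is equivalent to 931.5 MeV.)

Σm = 47·m(¹H) + 60·m_n = 47.3666 + 60.5198940 = 107.8864940 u
Δm = 107.8864940 − 106.90509 = 0.9814040 u
Binding energy = Δm·c² = 0.9814040 × 931.5 MeV/u = 914.178 MeV
Per nucleon: 914.178 / 107 = 8.544 MeV

8.544 MeV/nucleon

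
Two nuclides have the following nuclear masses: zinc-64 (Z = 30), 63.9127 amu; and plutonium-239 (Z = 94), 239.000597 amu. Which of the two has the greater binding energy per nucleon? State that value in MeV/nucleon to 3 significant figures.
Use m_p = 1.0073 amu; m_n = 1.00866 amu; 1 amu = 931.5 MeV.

zinc-64: Σm = 30(1.0073) + 34(1.00866) = 64.51344 amu; Δm = 0.60074 amu; E_B = 559.59 MeV; E_B/A = 8.744 MeV
plutonium-239: Σm = 94(1.0073) + 145(1.00866) = 240.94190 amu; Δm = 1.941303 amu; E_B = 1808.3 MeV; E_B/A = 7.566 MeV
zinc-64 has the higher binding energy per nucleon, so it is the more tightly bound nucleus.

zinc-64; 8.74 MeV/nucleon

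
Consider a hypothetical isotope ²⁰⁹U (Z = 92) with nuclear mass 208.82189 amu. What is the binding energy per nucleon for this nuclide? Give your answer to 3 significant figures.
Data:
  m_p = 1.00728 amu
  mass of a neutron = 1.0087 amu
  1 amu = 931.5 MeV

8.32 MeV/nucleon

The nucleus contains 92 protons and 209 − 92 = 117 neutrons.
Total constituent mass: 92 × 1.00728 + 117 × 1.0087 = 210.68766 amu
Δm = 210.68766 − 208.82189 = 1.86577 amu
E_B = 1.86577 × 931.5 = 1737.96 MeV
Per nucleon: 1737.96 / 209 = 8.316 MeV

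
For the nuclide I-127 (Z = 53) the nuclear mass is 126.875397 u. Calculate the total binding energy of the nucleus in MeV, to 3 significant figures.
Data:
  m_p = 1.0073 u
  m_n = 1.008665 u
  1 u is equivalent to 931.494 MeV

1070 MeV

With 53 protons and 74 neutrons (A = 127):
Mass of separated nucleons = 53(1.0073) + 74(1.008665) = 53.3869 + 74.641210 = 128.028110 u
The mass defect is 128.028110 − 126.875397 = 1.152713 u.
Converting to energy: 1.152713 u × 931.494 MeV/u = 1073.75 MeV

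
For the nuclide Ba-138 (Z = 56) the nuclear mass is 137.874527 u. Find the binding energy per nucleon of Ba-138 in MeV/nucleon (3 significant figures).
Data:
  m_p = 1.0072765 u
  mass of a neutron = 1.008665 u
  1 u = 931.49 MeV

8.39 MeV/nucleon

Total constituent mass: 56 × 1.0072765 + 82 × 1.008665 = 139.1180140 u
Δm = 139.1180140 − 137.874527 = 1.2434870 u
Converting to energy: 1.2434870 u × 931.49 MeV/u = 1158.30 MeV
Dividing by A = 138 gives 8.393 MeV per nucleon.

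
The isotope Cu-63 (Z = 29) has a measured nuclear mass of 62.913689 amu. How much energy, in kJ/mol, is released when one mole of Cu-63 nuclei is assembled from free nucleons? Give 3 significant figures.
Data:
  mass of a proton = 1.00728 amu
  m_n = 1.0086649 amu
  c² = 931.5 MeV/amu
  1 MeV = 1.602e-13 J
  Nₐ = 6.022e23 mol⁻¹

5.32e+10 kJ/mol

Mass of separated nucleons = 29(1.00728) + 34(1.0086649) = 29.21112 + 34.2946066 = 63.5057266 amu
The mass defect is 63.5057266 − 62.913689 = 0.5920376 amu.
Binding energy = Δm·c² = 0.5920376 × 931.5 MeV/amu = 551.483 MeV
Per nucleus in joules: 551.483 MeV × 1.602e-13 J/MeV = 8.8348e-11 J
Per mole: 8.8348e-11 J × 6.022e23 mol⁻¹ = 5.3203e+13 J/mol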